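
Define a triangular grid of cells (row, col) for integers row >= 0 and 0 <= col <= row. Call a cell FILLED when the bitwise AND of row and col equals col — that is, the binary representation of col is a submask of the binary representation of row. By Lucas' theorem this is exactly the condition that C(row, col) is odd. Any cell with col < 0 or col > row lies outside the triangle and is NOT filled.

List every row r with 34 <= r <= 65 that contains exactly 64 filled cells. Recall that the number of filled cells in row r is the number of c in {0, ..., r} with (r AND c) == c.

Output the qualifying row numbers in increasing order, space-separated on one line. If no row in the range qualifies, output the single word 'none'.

Answer: 63

Derivation:
Row r has 2^popcount(r) filled cells, so we need popcount(r) = log2(64) = 6.
Scan r = 34..65 and keep those with exactly 6 one-bits:
r=34=100010 popcount=2 -> skip
r=35=100011 popcount=3 -> skip
r=36=100100 popcount=2 -> skip
r=37=100101 popcount=3 -> skip
r=38=100110 popcount=3 -> skip
r=39=100111 popcount=4 -> skip
r=40=101000 popcount=2 -> skip
r=41=101001 popcount=3 -> skip
r=42=101010 popcount=3 -> skip
r=43=101011 popcount=4 -> skip
r=44=101100 popcount=3 -> skip
r=45=101101 popcount=4 -> skip
r=46=101110 popcount=4 -> skip
r=47=101111 popcount=5 -> skip
r=48=110000 popcount=2 -> skip
r=49=110001 popcount=3 -> skip
r=50=110010 popcount=3 -> skip
r=51=110011 popcount=4 -> skip
r=52=110100 popcount=3 -> skip
r=53=110101 popcount=4 -> skip
r=54=110110 popcount=4 -> skip
r=55=110111 popcount=5 -> skip
r=56=111000 popcount=3 -> skip
r=57=111001 popcount=4 -> skip
r=58=111010 popcount=4 -> skip
r=59=111011 popcount=5 -> skip
r=60=111100 popcount=4 -> skip
r=61=111101 popcount=5 -> skip
r=62=111110 popcount=5 -> skip
r=63=111111 popcount=6 -> KEEP
r=64=1000000 popcount=1 -> skip
r=65=1000001 popcount=2 -> skip
Kept rows: 63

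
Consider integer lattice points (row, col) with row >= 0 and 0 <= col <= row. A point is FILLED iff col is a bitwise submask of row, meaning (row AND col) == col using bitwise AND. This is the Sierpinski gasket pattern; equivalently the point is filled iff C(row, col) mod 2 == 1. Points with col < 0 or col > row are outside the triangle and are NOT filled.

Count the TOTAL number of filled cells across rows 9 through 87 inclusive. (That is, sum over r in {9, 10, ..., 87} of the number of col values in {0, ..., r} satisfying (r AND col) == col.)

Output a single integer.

Answer: 970

Derivation:
r9=1001 pc2: +4 =4
r10=1010 pc2: +4 =8
r11=1011 pc3: +8 =16
r12=1100 pc2: +4 =20
r13=1101 pc3: +8 =28
r14=1110 pc3: +8 =36
r15=1111 pc4: +16 =52
r16=10000 pc1: +2 =54
r17=10001 pc2: +4 =58
r18=10010 pc2: +4 =62
r19=10011 pc3: +8 =70
r20=10100 pc2: +4 =74
r21=10101 pc3: +8 =82
r22=10110 pc3: +8 =90
r23=10111 pc4: +16 =106
r24=11000 pc2: +4 =110
r25=11001 pc3: +8 =118
r26=11010 pc3: +8 =126
r27=11011 pc4: +16 =142
r28=11100 pc3: +8 =150
r29=11101 pc4: +16 =166
r30=11110 pc4: +16 =182
r31=11111 pc5: +32 =214
r32=100000 pc1: +2 =216
r33=100001 pc2: +4 =220
r34=100010 pc2: +4 =224
r35=100011 pc3: +8 =232
r36=100100 pc2: +4 =236
r37=100101 pc3: +8 =244
r38=100110 pc3: +8 =252
r39=100111 pc4: +16 =268
r40=101000 pc2: +4 =272
r41=101001 pc3: +8 =280
r42=101010 pc3: +8 =288
r43=101011 pc4: +16 =304
r44=101100 pc3: +8 =312
r45=101101 pc4: +16 =328
r46=101110 pc4: +16 =344
r47=101111 pc5: +32 =376
r48=110000 pc2: +4 =380
r49=110001 pc3: +8 =388
r50=110010 pc3: +8 =396
r51=110011 pc4: +16 =412
r52=110100 pc3: +8 =420
r53=110101 pc4: +16 =436
r54=110110 pc4: +16 =452
r55=110111 pc5: +32 =484
r56=111000 pc3: +8 =492
r57=111001 pc4: +16 =508
r58=111010 pc4: +16 =524
r59=111011 pc5: +32 =556
r60=111100 pc4: +16 =572
r61=111101 pc5: +32 =604
r62=111110 pc5: +32 =636
r63=111111 pc6: +64 =700
r64=1000000 pc1: +2 =702
r65=1000001 pc2: +4 =706
r66=1000010 pc2: +4 =710
r67=1000011 pc3: +8 =718
r68=1000100 pc2: +4 =722
r69=1000101 pc3: +8 =730
r70=1000110 pc3: +8 =738
r71=1000111 pc4: +16 =754
r72=1001000 pc2: +4 =758
r73=1001001 pc3: +8 =766
r74=1001010 pc3: +8 =774
r75=1001011 pc4: +16 =790
r76=1001100 pc3: +8 =798
r77=1001101 pc4: +16 =814
r78=1001110 pc4: +16 =830
r79=1001111 pc5: +32 =862
r80=1010000 pc2: +4 =866
r81=1010001 pc3: +8 =874
r82=1010010 pc3: +8 =882
r83=1010011 pc4: +16 =898
r84=1010100 pc3: +8 =906
r85=1010101 pc4: +16 =922
r86=1010110 pc4: +16 =938
r87=1010111 pc5: +32 =970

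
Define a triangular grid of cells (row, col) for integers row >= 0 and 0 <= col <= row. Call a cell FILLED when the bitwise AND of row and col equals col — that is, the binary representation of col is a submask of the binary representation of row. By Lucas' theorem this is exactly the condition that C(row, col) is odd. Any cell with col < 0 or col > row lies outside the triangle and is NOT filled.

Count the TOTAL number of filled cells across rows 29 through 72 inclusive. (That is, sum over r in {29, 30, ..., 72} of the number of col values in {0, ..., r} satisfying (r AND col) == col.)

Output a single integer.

r29=11101 pc4: +16 =16
r30=11110 pc4: +16 =32
r31=11111 pc5: +32 =64
r32=100000 pc1: +2 =66
r33=100001 pc2: +4 =70
r34=100010 pc2: +4 =74
r35=100011 pc3: +8 =82
r36=100100 pc2: +4 =86
r37=100101 pc3: +8 =94
r38=100110 pc3: +8 =102
r39=100111 pc4: +16 =118
r40=101000 pc2: +4 =122
r41=101001 pc3: +8 =130
r42=101010 pc3: +8 =138
r43=101011 pc4: +16 =154
r44=101100 pc3: +8 =162
r45=101101 pc4: +16 =178
r46=101110 pc4: +16 =194
r47=101111 pc5: +32 =226
r48=110000 pc2: +4 =230
r49=110001 pc3: +8 =238
r50=110010 pc3: +8 =246
r51=110011 pc4: +16 =262
r52=110100 pc3: +8 =270
r53=110101 pc4: +16 =286
r54=110110 pc4: +16 =302
r55=110111 pc5: +32 =334
r56=111000 pc3: +8 =342
r57=111001 pc4: +16 =358
r58=111010 pc4: +16 =374
r59=111011 pc5: +32 =406
r60=111100 pc4: +16 =422
r61=111101 pc5: +32 =454
r62=111110 pc5: +32 =486
r63=111111 pc6: +64 =550
r64=1000000 pc1: +2 =552
r65=1000001 pc2: +4 =556
r66=1000010 pc2: +4 =560
r67=1000011 pc3: +8 =568
r68=1000100 pc2: +4 =572
r69=1000101 pc3: +8 =580
r70=1000110 pc3: +8 =588
r71=1000111 pc4: +16 =604
r72=1001000 pc2: +4 =608

Answer: 608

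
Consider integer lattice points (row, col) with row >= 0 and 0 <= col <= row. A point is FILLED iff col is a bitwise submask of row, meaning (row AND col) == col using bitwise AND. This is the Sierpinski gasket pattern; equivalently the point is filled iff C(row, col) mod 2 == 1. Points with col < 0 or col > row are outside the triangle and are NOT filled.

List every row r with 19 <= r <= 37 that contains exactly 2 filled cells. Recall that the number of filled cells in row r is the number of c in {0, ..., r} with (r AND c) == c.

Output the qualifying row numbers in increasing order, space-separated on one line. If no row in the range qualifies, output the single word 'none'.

Row r has 2^popcount(r) filled cells, so we need popcount(r) = log2(2) = 1.
Scan r = 19..37 and keep those with exactly 1 one-bits:
r=19=10011 popcount=3 -> skip
r=20=10100 popcount=2 -> skip
r=21=10101 popcount=3 -> skip
r=22=10110 popcount=3 -> skip
r=23=10111 popcount=4 -> skip
r=24=11000 popcount=2 -> skip
r=25=11001 popcount=3 -> skip
r=26=11010 popcount=3 -> skip
r=27=11011 popcount=4 -> skip
r=28=11100 popcount=3 -> skip
r=29=11101 popcount=4 -> skip
r=30=11110 popcount=4 -> skip
r=31=11111 popcount=5 -> skip
r=32=100000 popcount=1 -> KEEP
r=33=100001 popcount=2 -> skip
r=34=100010 popcount=2 -> skip
r=35=100011 popcount=3 -> skip
r=36=100100 popcount=2 -> skip
r=37=100101 popcount=3 -> skip
Kept rows: 32

Answer: 32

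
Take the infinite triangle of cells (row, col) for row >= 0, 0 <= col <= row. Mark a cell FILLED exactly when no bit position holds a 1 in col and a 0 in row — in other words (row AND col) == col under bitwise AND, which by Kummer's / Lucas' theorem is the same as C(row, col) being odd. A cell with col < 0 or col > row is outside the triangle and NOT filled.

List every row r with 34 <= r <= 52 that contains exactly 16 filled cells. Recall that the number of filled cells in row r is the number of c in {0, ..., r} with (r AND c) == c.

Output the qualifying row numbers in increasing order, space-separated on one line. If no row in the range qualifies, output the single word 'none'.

Row r has 2^popcount(r) filled cells, so we need popcount(r) = log2(16) = 4.
Scan r = 34..52 and keep those with exactly 4 one-bits:
r=34=100010 popcount=2 -> skip
r=35=100011 popcount=3 -> skip
r=36=100100 popcount=2 -> skip
r=37=100101 popcount=3 -> skip
r=38=100110 popcount=3 -> skip
r=39=100111 popcount=4 -> KEEP
r=40=101000 popcount=2 -> skip
r=41=101001 popcount=3 -> skip
r=42=101010 popcount=3 -> skip
r=43=101011 popcount=4 -> KEEP
r=44=101100 popcount=3 -> skip
r=45=101101 popcount=4 -> KEEP
r=46=101110 popcount=4 -> KEEP
r=47=101111 popcount=5 -> skip
r=48=110000 popcount=2 -> skip
r=49=110001 popcount=3 -> skip
r=50=110010 popcount=3 -> skip
r=51=110011 popcount=4 -> KEEP
r=52=110100 popcount=3 -> skip
Kept rows: 39 43 45 46 51

Answer: 39 43 45 46 51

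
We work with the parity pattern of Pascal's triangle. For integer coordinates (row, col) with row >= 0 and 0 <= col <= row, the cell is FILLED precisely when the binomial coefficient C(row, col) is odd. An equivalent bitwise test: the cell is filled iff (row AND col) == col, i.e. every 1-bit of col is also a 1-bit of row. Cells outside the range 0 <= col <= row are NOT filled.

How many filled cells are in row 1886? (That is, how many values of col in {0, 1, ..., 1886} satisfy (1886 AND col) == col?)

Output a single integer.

1886 in binary = 11101011110
popcount(1886) = number of 1-bits in 11101011110 = 8
A col c satisfies (1886 AND c) == c iff every set bit of c is also set in 1886; each of the 8 set bits of 1886 can independently be on or off in c.
count = 2^8 = 256

Answer: 256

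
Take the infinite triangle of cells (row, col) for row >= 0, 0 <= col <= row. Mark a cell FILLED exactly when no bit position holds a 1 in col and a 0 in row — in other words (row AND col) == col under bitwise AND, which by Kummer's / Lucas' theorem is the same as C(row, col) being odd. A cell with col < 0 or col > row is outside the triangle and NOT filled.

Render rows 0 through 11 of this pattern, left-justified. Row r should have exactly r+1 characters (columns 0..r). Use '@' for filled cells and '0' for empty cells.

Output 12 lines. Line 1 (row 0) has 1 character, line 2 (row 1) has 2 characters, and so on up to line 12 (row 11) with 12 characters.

r0=0: @
r1=1: @@
r2=10: @0@
r3=11: @@@@
r4=100: @000@
r5=101: @@00@@
r6=110: @0@0@0@
r7=111: @@@@@@@@
r8=1000: @0000000@
r9=1001: @@000000@@
r10=1010: @0@00000@0@
r11=1011: @@@@0000@@@@

Answer: @
@@
@0@
@@@@
@000@
@@00@@
@0@0@0@
@@@@@@@@
@0000000@
@@000000@@
@0@00000@0@
@@@@0000@@@@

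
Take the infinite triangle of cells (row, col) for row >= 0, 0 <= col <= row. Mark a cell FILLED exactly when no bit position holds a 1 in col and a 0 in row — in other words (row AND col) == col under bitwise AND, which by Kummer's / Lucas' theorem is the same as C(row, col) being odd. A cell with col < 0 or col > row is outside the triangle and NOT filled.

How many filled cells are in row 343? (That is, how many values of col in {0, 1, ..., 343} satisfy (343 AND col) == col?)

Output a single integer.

343 in binary = 101010111
popcount(343) = number of 1-bits in 101010111 = 6
A col c satisfies (343 AND c) == c iff every set bit of c is also set in 343; each of the 6 set bits of 343 can independently be on or off in c.
count = 2^6 = 64

Answer: 64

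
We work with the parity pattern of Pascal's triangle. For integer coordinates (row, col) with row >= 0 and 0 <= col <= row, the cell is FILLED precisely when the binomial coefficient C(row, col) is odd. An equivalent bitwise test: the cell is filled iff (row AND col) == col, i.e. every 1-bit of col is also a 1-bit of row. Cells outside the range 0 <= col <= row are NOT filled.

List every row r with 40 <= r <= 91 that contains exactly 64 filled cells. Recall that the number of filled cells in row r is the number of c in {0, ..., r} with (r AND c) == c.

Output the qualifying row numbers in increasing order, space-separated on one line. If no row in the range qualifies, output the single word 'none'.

Row r has 2^popcount(r) filled cells, so we need popcount(r) = log2(64) = 6.
Scan r = 40..91 and keep those with exactly 6 one-bits:
r=40=101000 popcount=2 -> skip
r=41=101001 popcount=3 -> skip
r=42=101010 popcount=3 -> skip
r=43=101011 popcount=4 -> skip
r=44=101100 popcount=3 -> skip
r=45=101101 popcount=4 -> skip
r=46=101110 popcount=4 -> skip
r=47=101111 popcount=5 -> skip
r=48=110000 popcount=2 -> skip
r=49=110001 popcount=3 -> skip
r=50=110010 popcount=3 -> skip
r=51=110011 popcount=4 -> skip
r=52=110100 popcount=3 -> skip
r=53=110101 popcount=4 -> skip
r=54=110110 popcount=4 -> skip
r=55=110111 popcount=5 -> skip
r=56=111000 popcount=3 -> skip
r=57=111001 popcount=4 -> skip
r=58=111010 popcount=4 -> skip
r=59=111011 popcount=5 -> skip
r=60=111100 popcount=4 -> skip
r=61=111101 popcount=5 -> skip
r=62=111110 popcount=5 -> skip
r=63=111111 popcount=6 -> KEEP
r=64=1000000 popcount=1 -> skip
r=65=1000001 popcount=2 -> skip
r=66=1000010 popcount=2 -> skip
r=67=1000011 popcount=3 -> skip
r=68=1000100 popcount=2 -> skip
r=69=1000101 popcount=3 -> skip
r=70=1000110 popcount=3 -> skip
r=71=1000111 popcount=4 -> skip
r=72=1001000 popcount=2 -> skip
r=73=1001001 popcount=3 -> skip
r=74=1001010 popcount=3 -> skip
r=75=1001011 popcount=4 -> skip
r=76=1001100 popcount=3 -> skip
r=77=1001101 popcount=4 -> skip
r=78=1001110 popcount=4 -> skip
r=79=1001111 popcount=5 -> skip
r=80=1010000 popcount=2 -> skip
r=81=1010001 popcount=3 -> skip
r=82=1010010 popcount=3 -> skip
r=83=1010011 popcount=4 -> skip
r=84=1010100 popcount=3 -> skip
r=85=1010101 popcount=4 -> skip
r=86=1010110 popcount=4 -> skip
r=87=1010111 popcount=5 -> skip
r=88=1011000 popcount=3 -> skip
r=89=1011001 popcount=4 -> skip
r=90=1011010 popcount=4 -> skip
r=91=1011011 popcount=5 -> skip
Kept rows: 63

Answer: 63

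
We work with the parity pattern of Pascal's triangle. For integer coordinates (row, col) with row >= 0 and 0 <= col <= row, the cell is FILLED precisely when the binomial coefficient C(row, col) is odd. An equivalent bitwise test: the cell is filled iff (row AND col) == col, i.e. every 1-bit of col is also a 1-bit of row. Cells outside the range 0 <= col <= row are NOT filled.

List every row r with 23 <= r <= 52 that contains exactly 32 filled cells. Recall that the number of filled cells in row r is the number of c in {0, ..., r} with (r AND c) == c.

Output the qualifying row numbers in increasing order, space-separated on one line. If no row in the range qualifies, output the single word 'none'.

Row r has 2^popcount(r) filled cells, so we need popcount(r) = log2(32) = 5.
Scan r = 23..52 and keep those with exactly 5 one-bits:
r=23=10111 popcount=4 -> skip
r=24=11000 popcount=2 -> skip
r=25=11001 popcount=3 -> skip
r=26=11010 popcount=3 -> skip
r=27=11011 popcount=4 -> skip
r=28=11100 popcount=3 -> skip
r=29=11101 popcount=4 -> skip
r=30=11110 popcount=4 -> skip
r=31=11111 popcount=5 -> KEEP
r=32=100000 popcount=1 -> skip
r=33=100001 popcount=2 -> skip
r=34=100010 popcount=2 -> skip
r=35=100011 popcount=3 -> skip
r=36=100100 popcount=2 -> skip
r=37=100101 popcount=3 -> skip
r=38=100110 popcount=3 -> skip
r=39=100111 popcount=4 -> skip
r=40=101000 popcount=2 -> skip
r=41=101001 popcount=3 -> skip
r=42=101010 popcount=3 -> skip
r=43=101011 popcount=4 -> skip
r=44=101100 popcount=3 -> skip
r=45=101101 popcount=4 -> skip
r=46=101110 popcount=4 -> skip
r=47=101111 popcount=5 -> KEEP
r=48=110000 popcount=2 -> skip
r=49=110001 popcount=3 -> skip
r=50=110010 popcount=3 -> skip
r=51=110011 popcount=4 -> skip
r=52=110100 popcount=3 -> skip
Kept rows: 31 47

Answer: 31 47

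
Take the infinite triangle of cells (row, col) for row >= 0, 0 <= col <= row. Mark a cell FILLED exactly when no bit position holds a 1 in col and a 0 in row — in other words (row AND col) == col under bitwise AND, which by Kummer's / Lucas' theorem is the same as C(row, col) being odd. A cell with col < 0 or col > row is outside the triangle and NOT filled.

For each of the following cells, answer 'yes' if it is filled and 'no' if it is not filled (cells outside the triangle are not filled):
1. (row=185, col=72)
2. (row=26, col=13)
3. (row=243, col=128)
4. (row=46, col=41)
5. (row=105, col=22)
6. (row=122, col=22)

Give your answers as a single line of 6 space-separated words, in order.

(185,72): row=0b10111001, col=0b1001000, row AND col = 0b1000 = 8; 8 != 72 -> empty
(26,13): row=0b11010, col=0b1101, row AND col = 0b1000 = 8; 8 != 13 -> empty
(243,128): row=0b11110011, col=0b10000000, row AND col = 0b10000000 = 128; 128 == 128 -> filled
(46,41): row=0b101110, col=0b101001, row AND col = 0b101000 = 40; 40 != 41 -> empty
(105,22): row=0b1101001, col=0b10110, row AND col = 0b0 = 0; 0 != 22 -> empty
(122,22): row=0b1111010, col=0b10110, row AND col = 0b10010 = 18; 18 != 22 -> empty

Answer: no no yes no no no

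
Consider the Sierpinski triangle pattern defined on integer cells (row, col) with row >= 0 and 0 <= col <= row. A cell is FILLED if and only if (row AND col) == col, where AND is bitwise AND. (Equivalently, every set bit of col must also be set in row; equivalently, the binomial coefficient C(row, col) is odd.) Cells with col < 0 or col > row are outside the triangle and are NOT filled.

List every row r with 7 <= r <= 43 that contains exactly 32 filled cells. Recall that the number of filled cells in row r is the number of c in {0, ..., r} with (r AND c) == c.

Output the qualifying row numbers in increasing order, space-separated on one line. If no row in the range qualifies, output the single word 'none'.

Answer: 31

Derivation:
Row r has 2^popcount(r) filled cells, so we need popcount(r) = log2(32) = 5.
Scan r = 7..43 and keep those with exactly 5 one-bits:
r=7=111 popcount=3 -> skip
r=8=1000 popcount=1 -> skip
r=9=1001 popcount=2 -> skip
r=10=1010 popcount=2 -> skip
r=11=1011 popcount=3 -> skip
r=12=1100 popcount=2 -> skip
r=13=1101 popcount=3 -> skip
r=14=1110 popcount=3 -> skip
r=15=1111 popcount=4 -> skip
r=16=10000 popcount=1 -> skip
r=17=10001 popcount=2 -> skip
r=18=10010 popcount=2 -> skip
r=19=10011 popcount=3 -> skip
r=20=10100 popcount=2 -> skip
r=21=10101 popcount=3 -> skip
r=22=10110 popcount=3 -> skip
r=23=10111 popcount=4 -> skip
r=24=11000 popcount=2 -> skip
r=25=11001 popcount=3 -> skip
r=26=11010 popcount=3 -> skip
r=27=11011 popcount=4 -> skip
r=28=11100 popcount=3 -> skip
r=29=11101 popcount=4 -> skip
r=30=11110 popcount=4 -> skip
r=31=11111 popcount=5 -> KEEP
r=32=100000 popcount=1 -> skip
r=33=100001 popcount=2 -> skip
r=34=100010 popcount=2 -> skip
r=35=100011 popcount=3 -> skip
r=36=100100 popcount=2 -> skip
r=37=100101 popcount=3 -> skip
r=38=100110 popcount=3 -> skip
r=39=100111 popcount=4 -> skip
r=40=101000 popcount=2 -> skip
r=41=101001 popcount=3 -> skip
r=42=101010 popcount=3 -> skip
r=43=101011 popcount=4 -> skip
Kept rows: 31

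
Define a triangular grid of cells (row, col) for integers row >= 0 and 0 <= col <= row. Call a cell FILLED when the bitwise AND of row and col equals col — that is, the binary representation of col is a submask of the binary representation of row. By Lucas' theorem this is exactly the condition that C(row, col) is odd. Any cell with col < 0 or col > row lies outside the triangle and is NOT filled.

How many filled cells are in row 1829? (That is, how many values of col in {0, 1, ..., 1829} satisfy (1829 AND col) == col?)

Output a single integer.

1829 in binary = 11100100101
popcount(1829) = number of 1-bits in 11100100101 = 6
A col c satisfies (1829 AND c) == c iff every set bit of c is also set in 1829; each of the 6 set bits of 1829 can independently be on or off in c.
count = 2^6 = 64

Answer: 64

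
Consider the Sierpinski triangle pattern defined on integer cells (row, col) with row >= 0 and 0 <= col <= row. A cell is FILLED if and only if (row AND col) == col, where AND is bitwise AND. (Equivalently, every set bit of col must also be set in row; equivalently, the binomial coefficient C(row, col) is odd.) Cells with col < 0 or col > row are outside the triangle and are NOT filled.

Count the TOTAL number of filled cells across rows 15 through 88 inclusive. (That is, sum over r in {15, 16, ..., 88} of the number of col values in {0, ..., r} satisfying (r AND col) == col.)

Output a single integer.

Answer: 942

Derivation:
r15=1111 pc4: +16 =16
r16=10000 pc1: +2 =18
r17=10001 pc2: +4 =22
r18=10010 pc2: +4 =26
r19=10011 pc3: +8 =34
r20=10100 pc2: +4 =38
r21=10101 pc3: +8 =46
r22=10110 pc3: +8 =54
r23=10111 pc4: +16 =70
r24=11000 pc2: +4 =74
r25=11001 pc3: +8 =82
r26=11010 pc3: +8 =90
r27=11011 pc4: +16 =106
r28=11100 pc3: +8 =114
r29=11101 pc4: +16 =130
r30=11110 pc4: +16 =146
r31=11111 pc5: +32 =178
r32=100000 pc1: +2 =180
r33=100001 pc2: +4 =184
r34=100010 pc2: +4 =188
r35=100011 pc3: +8 =196
r36=100100 pc2: +4 =200
r37=100101 pc3: +8 =208
r38=100110 pc3: +8 =216
r39=100111 pc4: +16 =232
r40=101000 pc2: +4 =236
r41=101001 pc3: +8 =244
r42=101010 pc3: +8 =252
r43=101011 pc4: +16 =268
r44=101100 pc3: +8 =276
r45=101101 pc4: +16 =292
r46=101110 pc4: +16 =308
r47=101111 pc5: +32 =340
r48=110000 pc2: +4 =344
r49=110001 pc3: +8 =352
r50=110010 pc3: +8 =360
r51=110011 pc4: +16 =376
r52=110100 pc3: +8 =384
r53=110101 pc4: +16 =400
r54=110110 pc4: +16 =416
r55=110111 pc5: +32 =448
r56=111000 pc3: +8 =456
r57=111001 pc4: +16 =472
r58=111010 pc4: +16 =488
r59=111011 pc5: +32 =520
r60=111100 pc4: +16 =536
r61=111101 pc5: +32 =568
r62=111110 pc5: +32 =600
r63=111111 pc6: +64 =664
r64=1000000 pc1: +2 =666
r65=1000001 pc2: +4 =670
r66=1000010 pc2: +4 =674
r67=1000011 pc3: +8 =682
r68=1000100 pc2: +4 =686
r69=1000101 pc3: +8 =694
r70=1000110 pc3: +8 =702
r71=1000111 pc4: +16 =718
r72=1001000 pc2: +4 =722
r73=1001001 pc3: +8 =730
r74=1001010 pc3: +8 =738
r75=1001011 pc4: +16 =754
r76=1001100 pc3: +8 =762
r77=1001101 pc4: +16 =778
r78=1001110 pc4: +16 =794
r79=1001111 pc5: +32 =826
r80=1010000 pc2: +4 =830
r81=1010001 pc3: +8 =838
r82=1010010 pc3: +8 =846
r83=1010011 pc4: +16 =862
r84=1010100 pc3: +8 =870
r85=1010101 pc4: +16 =886
r86=1010110 pc4: +16 =902
r87=1010111 pc5: +32 =934
r88=1011000 pc3: +8 =942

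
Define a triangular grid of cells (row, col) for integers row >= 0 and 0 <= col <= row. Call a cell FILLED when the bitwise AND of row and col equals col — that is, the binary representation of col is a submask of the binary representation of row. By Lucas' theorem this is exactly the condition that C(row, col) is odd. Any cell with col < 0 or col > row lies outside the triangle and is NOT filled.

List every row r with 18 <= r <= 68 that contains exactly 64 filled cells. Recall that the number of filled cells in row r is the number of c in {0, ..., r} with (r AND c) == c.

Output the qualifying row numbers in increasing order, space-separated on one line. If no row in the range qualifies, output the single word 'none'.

Row r has 2^popcount(r) filled cells, so we need popcount(r) = log2(64) = 6.
Scan r = 18..68 and keep those with exactly 6 one-bits:
r=18=10010 popcount=2 -> skip
r=19=10011 popcount=3 -> skip
r=20=10100 popcount=2 -> skip
r=21=10101 popcount=3 -> skip
r=22=10110 popcount=3 -> skip
r=23=10111 popcount=4 -> skip
r=24=11000 popcount=2 -> skip
r=25=11001 popcount=3 -> skip
r=26=11010 popcount=3 -> skip
r=27=11011 popcount=4 -> skip
r=28=11100 popcount=3 -> skip
r=29=11101 popcount=4 -> skip
r=30=11110 popcount=4 -> skip
r=31=11111 popcount=5 -> skip
r=32=100000 popcount=1 -> skip
r=33=100001 popcount=2 -> skip
r=34=100010 popcount=2 -> skip
r=35=100011 popcount=3 -> skip
r=36=100100 popcount=2 -> skip
r=37=100101 popcount=3 -> skip
r=38=100110 popcount=3 -> skip
r=39=100111 popcount=4 -> skip
r=40=101000 popcount=2 -> skip
r=41=101001 popcount=3 -> skip
r=42=101010 popcount=3 -> skip
r=43=101011 popcount=4 -> skip
r=44=101100 popcount=3 -> skip
r=45=101101 popcount=4 -> skip
r=46=101110 popcount=4 -> skip
r=47=101111 popcount=5 -> skip
r=48=110000 popcount=2 -> skip
r=49=110001 popcount=3 -> skip
r=50=110010 popcount=3 -> skip
r=51=110011 popcount=4 -> skip
r=52=110100 popcount=3 -> skip
r=53=110101 popcount=4 -> skip
r=54=110110 popcount=4 -> skip
r=55=110111 popcount=5 -> skip
r=56=111000 popcount=3 -> skip
r=57=111001 popcount=4 -> skip
r=58=111010 popcount=4 -> skip
r=59=111011 popcount=5 -> skip
r=60=111100 popcount=4 -> skip
r=61=111101 popcount=5 -> skip
r=62=111110 popcount=5 -> skip
r=63=111111 popcount=6 -> KEEP
r=64=1000000 popcount=1 -> skip
r=65=1000001 popcount=2 -> skip
r=66=1000010 popcount=2 -> skip
r=67=1000011 popcount=3 -> skip
r=68=1000100 popcount=2 -> skip
Kept rows: 63

Answer: 63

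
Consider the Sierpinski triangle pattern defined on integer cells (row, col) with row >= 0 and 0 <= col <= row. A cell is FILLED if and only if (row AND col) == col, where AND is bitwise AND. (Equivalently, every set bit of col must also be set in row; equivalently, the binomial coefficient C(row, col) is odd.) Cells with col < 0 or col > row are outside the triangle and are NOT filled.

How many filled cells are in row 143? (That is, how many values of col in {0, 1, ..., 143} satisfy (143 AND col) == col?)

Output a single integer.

Answer: 32

Derivation:
143 in binary = 10001111
popcount(143) = number of 1-bits in 10001111 = 5
A col c satisfies (143 AND c) == c iff every set bit of c is also set in 143; each of the 5 set bits of 143 can independently be on or off in c.
count = 2^5 = 32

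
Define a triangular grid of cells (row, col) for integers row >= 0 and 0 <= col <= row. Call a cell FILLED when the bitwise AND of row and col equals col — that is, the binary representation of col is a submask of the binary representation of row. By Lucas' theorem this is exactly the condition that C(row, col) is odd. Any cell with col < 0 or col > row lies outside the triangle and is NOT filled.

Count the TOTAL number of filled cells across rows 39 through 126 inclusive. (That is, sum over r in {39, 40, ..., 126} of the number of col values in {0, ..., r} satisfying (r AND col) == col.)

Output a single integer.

Answer: 1778

Derivation:
r39=100111 pc4: +16 =16
r40=101000 pc2: +4 =20
r41=101001 pc3: +8 =28
r42=101010 pc3: +8 =36
r43=101011 pc4: +16 =52
r44=101100 pc3: +8 =60
r45=101101 pc4: +16 =76
r46=101110 pc4: +16 =92
r47=101111 pc5: +32 =124
r48=110000 pc2: +4 =128
r49=110001 pc3: +8 =136
r50=110010 pc3: +8 =144
r51=110011 pc4: +16 =160
r52=110100 pc3: +8 =168
r53=110101 pc4: +16 =184
r54=110110 pc4: +16 =200
r55=110111 pc5: +32 =232
r56=111000 pc3: +8 =240
r57=111001 pc4: +16 =256
r58=111010 pc4: +16 =272
r59=111011 pc5: +32 =304
r60=111100 pc4: +16 =320
r61=111101 pc5: +32 =352
r62=111110 pc5: +32 =384
r63=111111 pc6: +64 =448
r64=1000000 pc1: +2 =450
r65=1000001 pc2: +4 =454
r66=1000010 pc2: +4 =458
r67=1000011 pc3: +8 =466
r68=1000100 pc2: +4 =470
r69=1000101 pc3: +8 =478
r70=1000110 pc3: +8 =486
r71=1000111 pc4: +16 =502
r72=1001000 pc2: +4 =506
r73=1001001 pc3: +8 =514
r74=1001010 pc3: +8 =522
r75=1001011 pc4: +16 =538
r76=1001100 pc3: +8 =546
r77=1001101 pc4: +16 =562
r78=1001110 pc4: +16 =578
r79=1001111 pc5: +32 =610
r80=1010000 pc2: +4 =614
r81=1010001 pc3: +8 =622
r82=1010010 pc3: +8 =630
r83=1010011 pc4: +16 =646
r84=1010100 pc3: +8 =654
r85=1010101 pc4: +16 =670
r86=1010110 pc4: +16 =686
r87=1010111 pc5: +32 =718
r88=1011000 pc3: +8 =726
r89=1011001 pc4: +16 =742
r90=1011010 pc4: +16 =758
r91=1011011 pc5: +32 =790
r92=1011100 pc4: +16 =806
r93=1011101 pc5: +32 =838
r94=1011110 pc5: +32 =870
r95=1011111 pc6: +64 =934
r96=1100000 pc2: +4 =938
r97=1100001 pc3: +8 =946
r98=1100010 pc3: +8 =954
r99=1100011 pc4: +16 =970
r100=1100100 pc3: +8 =978
r101=1100101 pc4: +16 =994
r102=1100110 pc4: +16 =1010
r103=1100111 pc5: +32 =1042
r104=1101000 pc3: +8 =1050
r105=1101001 pc4: +16 =1066
r106=1101010 pc4: +16 =1082
r107=1101011 pc5: +32 =1114
r108=1101100 pc4: +16 =1130
r109=1101101 pc5: +32 =1162
r110=1101110 pc5: +32 =1194
r111=1101111 pc6: +64 =1258
r112=1110000 pc3: +8 =1266
r113=1110001 pc4: +16 =1282
r114=1110010 pc4: +16 =1298
r115=1110011 pc5: +32 =1330
r116=1110100 pc4: +16 =1346
r117=1110101 pc5: +32 =1378
r118=1110110 pc5: +32 =1410
r119=1110111 pc6: +64 =1474
r120=1111000 pc4: +16 =1490
r121=1111001 pc5: +32 =1522
r122=1111010 pc5: +32 =1554
r123=1111011 pc6: +64 =1618
r124=1111100 pc5: +32 =1650
r125=1111101 pc6: +64 =1714
r126=1111110 pc6: +64 =1778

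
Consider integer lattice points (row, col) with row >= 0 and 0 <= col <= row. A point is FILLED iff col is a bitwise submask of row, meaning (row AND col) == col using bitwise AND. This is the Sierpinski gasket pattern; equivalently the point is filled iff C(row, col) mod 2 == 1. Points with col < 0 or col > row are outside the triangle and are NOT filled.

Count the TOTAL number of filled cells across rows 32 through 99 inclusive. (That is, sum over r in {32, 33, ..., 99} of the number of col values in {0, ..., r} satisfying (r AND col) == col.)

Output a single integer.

r32=100000 pc1: +2 =2
r33=100001 pc2: +4 =6
r34=100010 pc2: +4 =10
r35=100011 pc3: +8 =18
r36=100100 pc2: +4 =22
r37=100101 pc3: +8 =30
r38=100110 pc3: +8 =38
r39=100111 pc4: +16 =54
r40=101000 pc2: +4 =58
r41=101001 pc3: +8 =66
r42=101010 pc3: +8 =74
r43=101011 pc4: +16 =90
r44=101100 pc3: +8 =98
r45=101101 pc4: +16 =114
r46=101110 pc4: +16 =130
r47=101111 pc5: +32 =162
r48=110000 pc2: +4 =166
r49=110001 pc3: +8 =174
r50=110010 pc3: +8 =182
r51=110011 pc4: +16 =198
r52=110100 pc3: +8 =206
r53=110101 pc4: +16 =222
r54=110110 pc4: +16 =238
r55=110111 pc5: +32 =270
r56=111000 pc3: +8 =278
r57=111001 pc4: +16 =294
r58=111010 pc4: +16 =310
r59=111011 pc5: +32 =342
r60=111100 pc4: +16 =358
r61=111101 pc5: +32 =390
r62=111110 pc5: +32 =422
r63=111111 pc6: +64 =486
r64=1000000 pc1: +2 =488
r65=1000001 pc2: +4 =492
r66=1000010 pc2: +4 =496
r67=1000011 pc3: +8 =504
r68=1000100 pc2: +4 =508
r69=1000101 pc3: +8 =516
r70=1000110 pc3: +8 =524
r71=1000111 pc4: +16 =540
r72=1001000 pc2: +4 =544
r73=1001001 pc3: +8 =552
r74=1001010 pc3: +8 =560
r75=1001011 pc4: +16 =576
r76=1001100 pc3: +8 =584
r77=1001101 pc4: +16 =600
r78=1001110 pc4: +16 =616
r79=1001111 pc5: +32 =648
r80=1010000 pc2: +4 =652
r81=1010001 pc3: +8 =660
r82=1010010 pc3: +8 =668
r83=1010011 pc4: +16 =684
r84=1010100 pc3: +8 =692
r85=1010101 pc4: +16 =708
r86=1010110 pc4: +16 =724
r87=1010111 pc5: +32 =756
r88=1011000 pc3: +8 =764
r89=1011001 pc4: +16 =780
r90=1011010 pc4: +16 =796
r91=1011011 pc5: +32 =828
r92=1011100 pc4: +16 =844
r93=1011101 pc5: +32 =876
r94=1011110 pc5: +32 =908
r95=1011111 pc6: +64 =972
r96=1100000 pc2: +4 =976
r97=1100001 pc3: +8 =984
r98=1100010 pc3: +8 =992
r99=1100011 pc4: +16 =1008

Answer: 1008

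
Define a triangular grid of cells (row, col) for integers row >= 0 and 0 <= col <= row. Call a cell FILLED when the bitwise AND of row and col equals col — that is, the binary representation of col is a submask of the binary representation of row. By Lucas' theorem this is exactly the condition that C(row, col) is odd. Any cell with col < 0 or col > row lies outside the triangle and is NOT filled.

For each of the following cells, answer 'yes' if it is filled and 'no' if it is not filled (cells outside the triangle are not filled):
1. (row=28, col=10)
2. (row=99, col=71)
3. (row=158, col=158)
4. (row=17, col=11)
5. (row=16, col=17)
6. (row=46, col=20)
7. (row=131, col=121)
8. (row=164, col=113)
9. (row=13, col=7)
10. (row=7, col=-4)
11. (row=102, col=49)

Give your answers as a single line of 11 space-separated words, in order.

Answer: no no yes no no no no no no no no

Derivation:
(28,10): row=0b11100, col=0b1010, row AND col = 0b1000 = 8; 8 != 10 -> empty
(99,71): row=0b1100011, col=0b1000111, row AND col = 0b1000011 = 67; 67 != 71 -> empty
(158,158): row=0b10011110, col=0b10011110, row AND col = 0b10011110 = 158; 158 == 158 -> filled
(17,11): row=0b10001, col=0b1011, row AND col = 0b1 = 1; 1 != 11 -> empty
(16,17): col outside [0, 16] -> not filled
(46,20): row=0b101110, col=0b10100, row AND col = 0b100 = 4; 4 != 20 -> empty
(131,121): row=0b10000011, col=0b1111001, row AND col = 0b1 = 1; 1 != 121 -> empty
(164,113): row=0b10100100, col=0b1110001, row AND col = 0b100000 = 32; 32 != 113 -> empty
(13,7): row=0b1101, col=0b111, row AND col = 0b101 = 5; 5 != 7 -> empty
(7,-4): col outside [0, 7] -> not filled
(102,49): row=0b1100110, col=0b110001, row AND col = 0b100000 = 32; 32 != 49 -> empty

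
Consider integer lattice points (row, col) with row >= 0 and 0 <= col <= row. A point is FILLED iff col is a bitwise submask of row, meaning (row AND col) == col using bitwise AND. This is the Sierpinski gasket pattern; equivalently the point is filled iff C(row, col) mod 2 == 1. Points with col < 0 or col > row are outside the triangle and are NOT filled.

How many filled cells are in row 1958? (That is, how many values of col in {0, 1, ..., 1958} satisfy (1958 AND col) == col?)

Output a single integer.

Answer: 128

Derivation:
1958 in binary = 11110100110
popcount(1958) = number of 1-bits in 11110100110 = 7
A col c satisfies (1958 AND c) == c iff every set bit of c is also set in 1958; each of the 7 set bits of 1958 can independently be on or off in c.
count = 2^7 = 128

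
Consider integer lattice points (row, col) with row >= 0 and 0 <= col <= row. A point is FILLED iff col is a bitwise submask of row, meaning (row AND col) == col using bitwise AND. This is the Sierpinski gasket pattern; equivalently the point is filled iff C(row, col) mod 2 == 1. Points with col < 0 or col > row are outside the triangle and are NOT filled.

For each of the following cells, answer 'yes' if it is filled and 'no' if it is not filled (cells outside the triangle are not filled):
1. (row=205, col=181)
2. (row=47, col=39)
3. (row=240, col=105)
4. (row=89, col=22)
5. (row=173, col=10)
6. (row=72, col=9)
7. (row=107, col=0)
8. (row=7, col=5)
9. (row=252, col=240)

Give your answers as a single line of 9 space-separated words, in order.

Answer: no yes no no no no yes yes yes

Derivation:
(205,181): row=0b11001101, col=0b10110101, row AND col = 0b10000101 = 133; 133 != 181 -> empty
(47,39): row=0b101111, col=0b100111, row AND col = 0b100111 = 39; 39 == 39 -> filled
(240,105): row=0b11110000, col=0b1101001, row AND col = 0b1100000 = 96; 96 != 105 -> empty
(89,22): row=0b1011001, col=0b10110, row AND col = 0b10000 = 16; 16 != 22 -> empty
(173,10): row=0b10101101, col=0b1010, row AND col = 0b1000 = 8; 8 != 10 -> empty
(72,9): row=0b1001000, col=0b1001, row AND col = 0b1000 = 8; 8 != 9 -> empty
(107,0): row=0b1101011, col=0b0, row AND col = 0b0 = 0; 0 == 0 -> filled
(7,5): row=0b111, col=0b101, row AND col = 0b101 = 5; 5 == 5 -> filled
(252,240): row=0b11111100, col=0b11110000, row AND col = 0b11110000 = 240; 240 == 240 -> filled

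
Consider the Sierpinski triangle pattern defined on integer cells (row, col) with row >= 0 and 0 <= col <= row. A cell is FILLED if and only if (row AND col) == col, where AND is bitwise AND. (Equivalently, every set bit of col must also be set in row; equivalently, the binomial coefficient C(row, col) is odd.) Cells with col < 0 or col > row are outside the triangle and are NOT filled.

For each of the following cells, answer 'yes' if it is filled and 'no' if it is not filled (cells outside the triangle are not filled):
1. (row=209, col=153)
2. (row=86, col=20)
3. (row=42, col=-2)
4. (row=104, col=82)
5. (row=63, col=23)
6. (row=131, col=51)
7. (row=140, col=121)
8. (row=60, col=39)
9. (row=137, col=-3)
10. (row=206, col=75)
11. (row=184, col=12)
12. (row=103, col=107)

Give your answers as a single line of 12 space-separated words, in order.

Answer: no yes no no yes no no no no no no no

Derivation:
(209,153): row=0b11010001, col=0b10011001, row AND col = 0b10010001 = 145; 145 != 153 -> empty
(86,20): row=0b1010110, col=0b10100, row AND col = 0b10100 = 20; 20 == 20 -> filled
(42,-2): col outside [0, 42] -> not filled
(104,82): row=0b1101000, col=0b1010010, row AND col = 0b1000000 = 64; 64 != 82 -> empty
(63,23): row=0b111111, col=0b10111, row AND col = 0b10111 = 23; 23 == 23 -> filled
(131,51): row=0b10000011, col=0b110011, row AND col = 0b11 = 3; 3 != 51 -> empty
(140,121): row=0b10001100, col=0b1111001, row AND col = 0b1000 = 8; 8 != 121 -> empty
(60,39): row=0b111100, col=0b100111, row AND col = 0b100100 = 36; 36 != 39 -> empty
(137,-3): col outside [0, 137] -> not filled
(206,75): row=0b11001110, col=0b1001011, row AND col = 0b1001010 = 74; 74 != 75 -> empty
(184,12): row=0b10111000, col=0b1100, row AND col = 0b1000 = 8; 8 != 12 -> empty
(103,107): col outside [0, 103] -> not filled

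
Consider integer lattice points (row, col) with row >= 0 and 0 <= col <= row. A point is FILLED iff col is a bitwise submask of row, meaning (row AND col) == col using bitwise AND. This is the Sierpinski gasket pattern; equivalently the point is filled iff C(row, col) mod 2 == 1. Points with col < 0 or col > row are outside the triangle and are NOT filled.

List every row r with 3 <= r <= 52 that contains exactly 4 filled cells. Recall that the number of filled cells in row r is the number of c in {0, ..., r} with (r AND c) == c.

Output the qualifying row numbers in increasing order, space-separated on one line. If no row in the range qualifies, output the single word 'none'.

Row r has 2^popcount(r) filled cells, so we need popcount(r) = log2(4) = 2.
Scan r = 3..52 and keep those with exactly 2 one-bits:
r=3=11 popcount=2 -> KEEP
r=4=100 popcount=1 -> skip
r=5=101 popcount=2 -> KEEP
r=6=110 popcount=2 -> KEEP
r=7=111 popcount=3 -> skip
r=8=1000 popcount=1 -> skip
r=9=1001 popcount=2 -> KEEP
r=10=1010 popcount=2 -> KEEP
r=11=1011 popcount=3 -> skip
r=12=1100 popcount=2 -> KEEP
r=13=1101 popcount=3 -> skip
r=14=1110 popcount=3 -> skip
r=15=1111 popcount=4 -> skip
r=16=10000 popcount=1 -> skip
r=17=10001 popcount=2 -> KEEP
r=18=10010 popcount=2 -> KEEP
r=19=10011 popcount=3 -> skip
r=20=10100 popcount=2 -> KEEP
r=21=10101 popcount=3 -> skip
r=22=10110 popcount=3 -> skip
r=23=10111 popcount=4 -> skip
r=24=11000 popcount=2 -> KEEP
r=25=11001 popcount=3 -> skip
r=26=11010 popcount=3 -> skip
r=27=11011 popcount=4 -> skip
r=28=11100 popcount=3 -> skip
r=29=11101 popcount=4 -> skip
r=30=11110 popcount=4 -> skip
r=31=11111 popcount=5 -> skip
r=32=100000 popcount=1 -> skip
r=33=100001 popcount=2 -> KEEP
r=34=100010 popcount=2 -> KEEP
r=35=100011 popcount=3 -> skip
r=36=100100 popcount=2 -> KEEP
r=37=100101 popcount=3 -> skip
r=38=100110 popcount=3 -> skip
r=39=100111 popcount=4 -> skip
r=40=101000 popcount=2 -> KEEP
r=41=101001 popcount=3 -> skip
r=42=101010 popcount=3 -> skip
r=43=101011 popcount=4 -> skip
r=44=101100 popcount=3 -> skip
r=45=101101 popcount=4 -> skip
r=46=101110 popcount=4 -> skip
r=47=101111 popcount=5 -> skip
r=48=110000 popcount=2 -> KEEP
r=49=110001 popcount=3 -> skip
r=50=110010 popcount=3 -> skip
r=51=110011 popcount=4 -> skip
r=52=110100 popcount=3 -> skip
Kept rows: 3 5 6 9 10 12 17 18 20 24 33 34 36 40 48

Answer: 3 5 6 9 10 12 17 18 20 24 33 34 36 40 48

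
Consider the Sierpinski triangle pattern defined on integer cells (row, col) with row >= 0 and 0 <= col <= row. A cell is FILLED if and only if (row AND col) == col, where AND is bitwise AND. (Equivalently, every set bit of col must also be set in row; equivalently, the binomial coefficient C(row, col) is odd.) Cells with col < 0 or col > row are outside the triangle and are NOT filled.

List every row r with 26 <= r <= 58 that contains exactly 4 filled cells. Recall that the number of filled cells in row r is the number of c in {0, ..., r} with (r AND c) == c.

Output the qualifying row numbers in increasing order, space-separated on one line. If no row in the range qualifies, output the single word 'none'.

Answer: 33 34 36 40 48

Derivation:
Row r has 2^popcount(r) filled cells, so we need popcount(r) = log2(4) = 2.
Scan r = 26..58 and keep those with exactly 2 one-bits:
r=26=11010 popcount=3 -> skip
r=27=11011 popcount=4 -> skip
r=28=11100 popcount=3 -> skip
r=29=11101 popcount=4 -> skip
r=30=11110 popcount=4 -> skip
r=31=11111 popcount=5 -> skip
r=32=100000 popcount=1 -> skip
r=33=100001 popcount=2 -> KEEP
r=34=100010 popcount=2 -> KEEP
r=35=100011 popcount=3 -> skip
r=36=100100 popcount=2 -> KEEP
r=37=100101 popcount=3 -> skip
r=38=100110 popcount=3 -> skip
r=39=100111 popcount=4 -> skip
r=40=101000 popcount=2 -> KEEP
r=41=101001 popcount=3 -> skip
r=42=101010 popcount=3 -> skip
r=43=101011 popcount=4 -> skip
r=44=101100 popcount=3 -> skip
r=45=101101 popcount=4 -> skip
r=46=101110 popcount=4 -> skip
r=47=101111 popcount=5 -> skip
r=48=110000 popcount=2 -> KEEP
r=49=110001 popcount=3 -> skip
r=50=110010 popcount=3 -> skip
r=51=110011 popcount=4 -> skip
r=52=110100 popcount=3 -> skip
r=53=110101 popcount=4 -> skip
r=54=110110 popcount=4 -> skip
r=55=110111 popcount=5 -> skip
r=56=111000 popcount=3 -> skip
r=57=111001 popcount=4 -> skip
r=58=111010 popcount=4 -> skip
Kept rows: 33 34 36 40 48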